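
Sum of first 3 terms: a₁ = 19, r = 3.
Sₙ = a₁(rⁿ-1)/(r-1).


Sₙ = 19×(3^3 - 1)/(3 - 1)
= 19×(27 - 1)/2
= 19×26/2
= 247

S_3 = 247


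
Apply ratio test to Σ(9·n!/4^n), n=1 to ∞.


aₙ = 9·n!/4^n
a_{n+1}/aₙ = (n+1)!/4^(n+1) × 4^n/n!  (constant 9 cancels)
= (n+1)/4
L = lim(n→∞) (n+1)/4 = ∞
L > 1 → series DIVERGES

Diverges (ratio test: L = ∞ > 1)


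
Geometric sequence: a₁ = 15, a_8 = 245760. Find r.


r^(n-1) = aₙ/a₁
r^7 = 245760/15 = 16384
r = 16384^(1/7)
= 4

r = 4


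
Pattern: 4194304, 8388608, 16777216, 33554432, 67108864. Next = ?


Pattern: powers of 2: 2ⁿ
Terms: 4194304, 8388608, 16777216, 33554432, 67108864
Next term = 134217728

Next term = 134217728


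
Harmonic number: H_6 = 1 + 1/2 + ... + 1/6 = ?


H_6 = 1/1 + 1/2 + 1/3 + 1/4 + 1/5 + 1/6
= 49/20
≈ 2.45

H_6 = 49/20 ≈ 2.45


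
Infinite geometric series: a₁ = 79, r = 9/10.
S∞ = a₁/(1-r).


S∞ = a₁/(1-r) = 79/(1 - 9/10)
= 79/(1/10)
= 790

S∞ = 790


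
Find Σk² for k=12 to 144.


Σₖ₌12^144 k² = Σₖ₌₁^144 k² − Σₖ₌₁^11 k²
= 144·145·289/6 − 11·12·23/6
= 1005720 − 506 = 1005214

Σk² = 1005214


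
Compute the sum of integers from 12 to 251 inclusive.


Σₖ₌12^251 k = Σₖ₌₁^251 k − Σₖ₌₁^11 k
= 251·252/2 − 11·12/2
= 31626 − 66 = 31560

Σk = 31560


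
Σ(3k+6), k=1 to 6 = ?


Σ(3k+6) = 3·Σk + 6·n
= 3·21 + 6·6
= 63 + 36 = 99

Σ = 99


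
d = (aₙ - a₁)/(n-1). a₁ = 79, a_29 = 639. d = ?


d = (aₙ - a₁)/(n-1)
= (639 - 79)/(29-1)
= 560/28 = 20

d = 20


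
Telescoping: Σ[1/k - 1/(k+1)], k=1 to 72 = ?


Telescoping: adjacent terms cancel.
= 1/1 - 1/73
= 1 - 1/73 = 72/73

Sum = 72/73


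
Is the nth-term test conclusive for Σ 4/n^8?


lim(n→∞) 4/n^8 = 0
lim aₙ = 0 → nth-term test is INCONCLUSIVE
(Need other tests; this is actually a convergent p-series with p=8 > 1)

Inconclusive (lim aₙ = 0; need another test)


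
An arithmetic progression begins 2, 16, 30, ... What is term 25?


aₙ = a₁ + (n-1)d
= 2 + (25-1)×14
= 2 + 336
= 338

a_25 = 338


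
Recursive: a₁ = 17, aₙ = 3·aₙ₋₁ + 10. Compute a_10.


Computing step by step:
a_1 = 17
a_2 = 61
a_3 = 193
a_4 = 589
a_5 = 1777
a_6 = 5341
a_7 = 16033
a_8 = 48109
a_9 = 144337
a_10 = 433021


a_10 = 433021


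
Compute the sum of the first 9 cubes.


n(n+1)/2 = 9×10/2 = 45
Σk³ = 45² = 2025

Σk³ = 2025


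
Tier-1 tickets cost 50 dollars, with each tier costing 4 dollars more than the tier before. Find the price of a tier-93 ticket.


aₙ = a₁ + (n-1)d
= 50 + (93-1)×4
= 50 + 368
= 418

a_93 = 418


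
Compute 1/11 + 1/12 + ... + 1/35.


Σₖ₌11^35 1/k = 1/11 + 1/12 + 1/13 + ... + 1/35
= 2283851270047/1875370816800
≈ 1.2178

Sum = 2283851270047/1875370816800 ≈ 1.2178


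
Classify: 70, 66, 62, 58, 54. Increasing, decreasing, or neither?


Differences: -4, -4, -4, -4
All differences < 0 → strictly DECREASING

Monotonically decreasing


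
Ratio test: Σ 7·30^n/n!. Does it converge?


aₙ = 7·30^n/n!
a_{n+1}/aₙ = 30^(n+1)/(n+1)! × n!/30^n  (constant 7 cancels)
= 30/(n+1)
L = lim(n→∞) 30/(n+1) = 0
L < 1 → series CONVERGES

Converges (ratio test: L = 0 < 1)


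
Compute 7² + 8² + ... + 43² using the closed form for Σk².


Σₖ₌7^43 k² = Σₖ₌₁^43 k² − Σₖ₌₁^6 k²
= 43·44·87/6 − 6·7·13/6
= 27434 − 91 = 27343

Σk² = 27343


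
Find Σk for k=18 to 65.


Σₖ₌18^65 k = Σₖ₌₁^65 k − Σₖ₌₁^17 k
= 65·66/2 − 17·18/2
= 2145 − 153 = 1992

Σk = 1992


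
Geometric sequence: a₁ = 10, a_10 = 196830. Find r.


r^(n-1) = aₙ/a₁
r^9 = 196830/10 = 19683
r = 19683^(1/9)
= 3

r = 3


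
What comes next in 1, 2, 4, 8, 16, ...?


Pattern: powers of 2: 2ⁿ
Terms: 1, 2, 4, 8, 16
Next term = 32

Next term = 32


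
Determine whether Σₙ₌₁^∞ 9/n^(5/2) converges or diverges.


p-series test: Σ c/n^p converges if p > 1, diverges if p ≤ 1 (constant c > 0 doesn't affect convergence).
p = 5/2
5/2 > 1 → CONVERGES

Converges (p = 5/2 > 1)


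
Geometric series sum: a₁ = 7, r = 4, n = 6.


Sₙ = 7×(4^6 - 1)/(4 - 1)
= 7×(4096 - 1)/3
= 7×4095/3
= 9555

S_6 = 9555


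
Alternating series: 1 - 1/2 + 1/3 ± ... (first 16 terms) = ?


S = 1 - 1/2 + 1/3 - 1/4 + 1/5 - 1/6 + 1/7 - 1/8 ± ...
= 0.6629
(Full series converges to +ln(2) ≈ +0.6931)

S_16 = 0.6629


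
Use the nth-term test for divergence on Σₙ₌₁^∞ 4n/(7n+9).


lim(n→∞) 4n/(7n+9) = 4/7 = 4/7  (divide numerator and denominator by n)
lim aₙ = 4/7 ≠ 0 → series DIVERGES

Diverges (lim aₙ = 4/7 ≠ 0)


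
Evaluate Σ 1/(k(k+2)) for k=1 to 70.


1/(k(k+2)) = (1/2)·(1/k - 1/(k+2)) (partial fractions)
Telescoping: Σ = (1/2)·(1 + 1/2 - 1/71 - 1/72) = 7525/10224

Sum = 7525/10224


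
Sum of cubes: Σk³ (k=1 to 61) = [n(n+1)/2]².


n(n+1)/2 = 61×62/2 = 1891
Σk³ = 1891² = 3575881

Σk³ = 3575881


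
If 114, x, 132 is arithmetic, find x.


AM = (114 + 132)/2 = 246/2 = 123

AM = 123


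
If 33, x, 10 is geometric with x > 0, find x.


GM = √(33×10) = √330 = 18.1659

GM = 18.1659


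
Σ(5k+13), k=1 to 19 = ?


Σ(5k+13) = 5·Σk + 13·n
= 5·190 + 13·19
= 950 + 247 = 1197

Σ = 1197


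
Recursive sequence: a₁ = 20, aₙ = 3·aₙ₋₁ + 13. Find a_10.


Computing step by step:
a_1 = 20
a_2 = 73
a_3 = 232
a_4 = 709
a_5 = 2140
a_6 = 6433
a_7 = 19312
a_8 = 57949
a_9 = 173860
a_10 = 521593


a_10 = 521593


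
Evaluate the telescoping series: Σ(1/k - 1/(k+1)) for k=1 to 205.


Telescoping: adjacent terms cancel.
= 1/1 - 1/206
= 1 - 1/206 = 205/206

Sum = 205/206


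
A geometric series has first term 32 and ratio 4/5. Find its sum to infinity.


S∞ = a₁/(1-r) = 32/(1 - 4/5)
= 32/(1/5)
= 160

S∞ = 160


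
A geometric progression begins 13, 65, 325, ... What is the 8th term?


aₙ = a₁·r^(n-1)
= 13×5^7
= 13×78125
= 1015625

a_8 = 1015625


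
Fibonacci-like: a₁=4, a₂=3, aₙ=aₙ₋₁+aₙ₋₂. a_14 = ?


Computing iteratively: 4, 3, 7, 10, 17, 27, 44, 71, 115, 186, 301, 487, ...
a_14 = 1275

a_14 = 1275


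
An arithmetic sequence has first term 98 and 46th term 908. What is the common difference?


d = (aₙ - a₁)/(n-1)
= (908 - 98)/(46-1)
= 810/45 = 18

d = 18


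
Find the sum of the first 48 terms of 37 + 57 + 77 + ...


aₙ = 37 + (48-1)×20 = 977
Sₙ = n(a₁+aₙ)/2 = 48×(37+977)/2
= 48×1014/2 = 24336

S_48 = 24336


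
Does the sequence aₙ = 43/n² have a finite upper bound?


a₁ = 43, a₂ = 43/4, a₃ = 43/9, ...
0 < aₙ ≤ 43 for all n ≥ 1
The sequence IS bounded

Bounded (0 < aₙ ≤ 43)


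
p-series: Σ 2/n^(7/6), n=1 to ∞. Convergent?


p-series test: Σ c/n^p converges if p > 1, diverges if p ≤ 1 (constant c > 0 doesn't affect convergence).
p = 7/6
7/6 > 1 → CONVERGES

Converges (p = 7/6 > 1)


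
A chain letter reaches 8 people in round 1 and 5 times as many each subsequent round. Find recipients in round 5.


aₙ = a₁·r^(n-1)
= 8×5^4
= 8×625
= 5000

a_5 = 5000


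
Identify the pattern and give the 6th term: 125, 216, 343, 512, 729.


Pattern: perfect cubes: n³
Terms: 125, 216, 343, 512, 729
Next term = 1000

Next term = 1000


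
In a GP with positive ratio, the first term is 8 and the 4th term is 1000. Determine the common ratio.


r^(n-1) = aₙ/a₁
r^3 = 1000/8 = 125
r = 125^(1/3)
= 5

r = 5


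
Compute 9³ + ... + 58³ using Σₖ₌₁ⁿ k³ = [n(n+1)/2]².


Σₖ₌9^58 k³ = [58·59/2]² − [8·9/2]²
= 2927521 − 1296 = 2926225

Σk³ = 2926225


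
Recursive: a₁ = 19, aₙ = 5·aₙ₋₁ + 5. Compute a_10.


Computing step by step:
a_1 = 19
a_2 = 100
a_3 = 505
a_4 = 2530
a_5 = 12655
a_6 = 63280
a_7 = 316405
a_8 = 1582030
a_9 = 7910155
a_10 = 39550780


a_10 = 39550780


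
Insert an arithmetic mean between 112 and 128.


AM = (112 + 128)/2 = 240/2 = 120

AM = 120


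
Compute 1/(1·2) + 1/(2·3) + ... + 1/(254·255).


1/(k(k+1)) = 1/k - 1/(k+1) (partial fractions)
Telescoping: Σ = 1 - 1/255 = 254/255

Sum = 254/255


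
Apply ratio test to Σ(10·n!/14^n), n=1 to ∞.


aₙ = 10·n!/14^n
a_{n+1}/aₙ = (n+1)!/14^(n+1) × 14^n/n!  (constant 10 cancels)
= (n+1)/14
L = lim(n→∞) (n+1)/14 = ∞
L > 1 → series DIVERGES

Diverges (ratio test: L = ∞ > 1)


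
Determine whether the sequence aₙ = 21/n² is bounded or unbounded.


a₁ = 21, a₂ = 21/4, a₃ = 21/9, ...
0 < aₙ ≤ 21 for all n ≥ 1
The sequence IS bounded

Bounded (0 < aₙ ≤ 21)


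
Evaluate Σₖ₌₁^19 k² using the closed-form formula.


n = 19
n(n+1)(2n+1)/6 = 19×20×39/6
= 14820/6 = 2470

Σk² = 2470


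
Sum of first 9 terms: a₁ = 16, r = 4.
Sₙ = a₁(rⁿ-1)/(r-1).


Sₙ = 16×(4^9 - 1)/(4 - 1)
= 16×(262144 - 1)/3
= 16×262143/3
= 1398096

S_9 = 1398096


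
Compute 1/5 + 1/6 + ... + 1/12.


Σₖ₌5^12 1/k = 1/5 + 1/6 + 1/7 + 1/8 + 1/9 + 1/10 + 1/11 + 1/12
= 28271/27720
≈ 1.0199

Sum = 28271/27720 ≈ 1.0199


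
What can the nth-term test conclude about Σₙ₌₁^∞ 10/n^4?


lim(n→∞) 10/n^4 = 0
lim aₙ = 0 → nth-term test is INCONCLUSIVE
(Need other tests; this is actually a convergent p-series with p=4 > 1)

Inconclusive (lim aₙ = 0; need another test)


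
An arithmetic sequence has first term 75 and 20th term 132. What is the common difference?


d = (aₙ - a₁)/(n-1)
= (132 - 75)/(20-1)
= 57/19 = 3

d = 3


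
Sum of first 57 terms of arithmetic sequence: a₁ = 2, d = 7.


aₙ = 2 + (57-1)×7 = 394
Sₙ = n(a₁+aₙ)/2 = 57×(2+394)/2
= 57×396/2 = 11286

S_57 = 11286


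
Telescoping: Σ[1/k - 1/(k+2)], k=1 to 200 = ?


Telescoping with gap 2: two head and two tail terms survive.
= (1 + 1/2) - (1/201 + 1/202)
= 3/2 - 1/201 - 1/202 = 30250/20301

Sum = 30250/20301


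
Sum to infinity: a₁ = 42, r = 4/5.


S∞ = a₁/(1-r) = 42/(1 - 4/5)
= 42/(1/5)
= 210

S∞ = 210


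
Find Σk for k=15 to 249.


Σₖ₌15^249 k = Σₖ₌₁^249 k − Σₖ₌₁^14 k
= 249·250/2 − 14·15/2
= 31125 − 105 = 31020

Σk = 31020


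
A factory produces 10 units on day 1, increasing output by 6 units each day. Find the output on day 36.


aₙ = a₁ + (n-1)d
= 10 + (36-1)×6
= 10 + 210
= 220

a_36 = 220


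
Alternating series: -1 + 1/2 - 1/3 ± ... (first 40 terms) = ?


S = -1 + 1/2 - 1/3 + 1/4 - 1/5 + 1/6 - 1/7 + 1/8 ± ...
= -0.6808
(Full series converges to -ln(2) ≈ -0.6931)

S_40 = -0.6808


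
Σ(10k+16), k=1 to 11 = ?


Σ(10k+16) = 10·Σk + 16·n
= 10·66 + 16·11
= 660 + 176 = 836

Σ = 836


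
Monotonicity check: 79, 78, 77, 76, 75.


Differences: -1, -1, -1, -1
All differences < 0 → strictly DECREASING

Monotonically decreasing


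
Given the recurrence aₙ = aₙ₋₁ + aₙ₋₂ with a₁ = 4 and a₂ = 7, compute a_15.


Computing iteratively: 4, 7, 11, 18, 29, 47, 76, 123, 199, 322, 521, 843, ...
a_15 = 3571

a_15 = 3571


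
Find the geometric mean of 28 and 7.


GM = √(28×7) = √196 = 14

GM = 14


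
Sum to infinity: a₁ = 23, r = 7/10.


S∞ = a₁/(1-r) = 23/(1 - 7/10)
= 23/(3/10)
= 230/3

S∞ = 230/3


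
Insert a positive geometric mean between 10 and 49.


GM = √(10×49) = √490 = 22.1359

GM = 22.1359


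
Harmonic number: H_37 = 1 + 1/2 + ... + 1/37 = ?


H_37 = 1/1 + 1/2 + 1/3 + ... + 1/37
= 2040798836801833/485721041551200
≈ 4.2016

H_37 = 2040798836801833/485721041551200 ≈ 4.2016


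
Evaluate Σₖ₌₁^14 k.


n(n+1)/2 = 14×15/2 = 210/2 = 105

Σk = 105


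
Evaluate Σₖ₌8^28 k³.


Σₖ₌8^28 k³ = [28·29/2]² − [7·8/2]²
= 164836 − 784 = 164052

Σk³ = 164052


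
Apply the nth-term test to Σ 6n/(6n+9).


lim(n→∞) 6n/(6n+9) = 6/6 = 1  (divide numerator and denominator by n)
lim aₙ = 1 ≠ 0 → series DIVERGES

Diverges (lim aₙ = 1 ≠ 0)


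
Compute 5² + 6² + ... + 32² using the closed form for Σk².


Σₖ₌5^32 k² = Σₖ₌₁^32 k² − Σₖ₌₁^4 k²
= 32·33·65/6 − 4·5·9/6
= 11440 − 30 = 11410

Σk² = 11410


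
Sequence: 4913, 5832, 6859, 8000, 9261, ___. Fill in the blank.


Pattern: perfect cubes: n³
Terms: 4913, 5832, 6859, 8000, 9261
Next term = 10648

Next term = 10648


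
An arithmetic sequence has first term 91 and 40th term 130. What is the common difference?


d = (aₙ - a₁)/(n-1)
= (130 - 91)/(40-1)
= 39/39 = 1

d = 1


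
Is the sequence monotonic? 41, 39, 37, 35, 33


Differences: -2, -2, -2, -2
All differences < 0 → strictly DECREASING

Monotonically decreasing


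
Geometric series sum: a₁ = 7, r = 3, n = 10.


Sₙ = 7×(3^10 - 1)/(3 - 1)
= 7×(59049 - 1)/2
= 7×59048/2
= 206668

S_10 = 206668


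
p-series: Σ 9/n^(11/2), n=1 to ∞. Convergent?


p-series test: Σ c/n^p converges if p > 1, diverges if p ≤ 1 (constant c > 0 doesn't affect convergence).
p = 11/2
11/2 > 1 → CONVERGES

Converges (p = 11/2 > 1)


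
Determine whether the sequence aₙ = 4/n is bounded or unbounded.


a₁ = 4, a₂ = 4/2, a₃ = 4/3, ...
0 < aₙ ≤ 4 for all n ≥ 1
Lower bound: 0, Upper bound: 4
The sequence IS bounded

Bounded (0 < aₙ ≤ 4)


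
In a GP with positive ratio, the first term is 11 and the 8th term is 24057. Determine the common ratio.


r^(n-1) = aₙ/a₁
r^7 = 24057/11 = 2187
r = 2187^(1/7)
= 3

r = 3


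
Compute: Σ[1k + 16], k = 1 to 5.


Σ(1k+16) = 1·Σk + 16·n
= 1·15 + 16·5
= 15 + 80 = 95

Σ = 95


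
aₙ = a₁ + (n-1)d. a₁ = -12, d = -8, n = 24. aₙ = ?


aₙ = a₁ + (n-1)d
= -12 + (24-1)×-8
= -12 - 184
= -196

a_24 = -196


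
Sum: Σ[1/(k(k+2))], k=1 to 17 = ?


1/(k(k+2)) = (1/2)·(1/k - 1/(k+2)) (partial fractions)
Telescoping: Σ = (1/2)·(1 + 1/2 - 1/18 - 1/19) = 119/171

Sum = 119/171


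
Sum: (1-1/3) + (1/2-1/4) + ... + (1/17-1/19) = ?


Telescoping with gap 2: two head and two tail terms survive.
= (1 + 1/2) - (1/18 + 1/19)
= 3/2 - 1/18 - 1/19 = 238/171

Sum = 238/171


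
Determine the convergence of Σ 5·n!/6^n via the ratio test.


aₙ = 5·n!/6^n
a_{n+1}/aₙ = (n+1)!/6^(n+1) × 6^n/n!  (constant 5 cancels)
= (n+1)/6
L = lim(n→∞) (n+1)/6 = ∞
L > 1 → series DIVERGES

Diverges (ratio test: L = ∞ > 1)


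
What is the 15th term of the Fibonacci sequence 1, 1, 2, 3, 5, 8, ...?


Fibonacci sequence: 1, 1, 2, 3, 5, 8, 13, 21, 34, 55, 89, ...
F(15) = 610

F(15) = 610


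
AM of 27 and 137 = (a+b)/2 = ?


AM = (27 + 137)/2 = 164/2 = 82

AM = 82


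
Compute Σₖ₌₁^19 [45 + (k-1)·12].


aₙ = 45 + (19-1)×12 = 261
Sₙ = n(a₁+aₙ)/2 = 19×(45+261)/2
= 19×306/2 = 2907

S_19 = 2907


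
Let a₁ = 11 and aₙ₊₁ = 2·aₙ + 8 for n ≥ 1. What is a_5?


Computing step by step:
a_1 = 11
a_2 = 30
a_3 = 68
a_4 = 144
a_5 = 296


a_5 = 296


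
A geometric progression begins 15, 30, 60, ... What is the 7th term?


aₙ = a₁·r^(n-1)
= 15×2^6
= 15×64
= 960

a_7 = 960


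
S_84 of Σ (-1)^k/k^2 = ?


S = -1 + 1/4 - 1/9 + 1/16 - 1/25 + 1/36 - 1/49 + 1/64 ± ...
= -0.8224
(Full series converges to -π²/12 ≈ -0.8225)

S_84 = -0.8224


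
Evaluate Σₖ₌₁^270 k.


n(n+1)/2 = 270×271/2 = 73170/2 = 36585

Σk = 36585


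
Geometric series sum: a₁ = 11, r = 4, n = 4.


Sₙ = 11×(4^4 - 1)/(4 - 1)
= 11×(256 - 1)/3
= 11×255/3
= 935

S_4 = 935


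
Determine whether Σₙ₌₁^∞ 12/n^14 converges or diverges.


p-series test: Σ c/n^p converges if p > 1, diverges if p ≤ 1 (constant c > 0 doesn't affect convergence).
p = 14
14 > 1 → CONVERGES

Converges (p = 14 > 1)


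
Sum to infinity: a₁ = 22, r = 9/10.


S∞ = a₁/(1-r) = 22/(1 - 9/10)
= 22/(1/10)
= 220

S∞ = 220


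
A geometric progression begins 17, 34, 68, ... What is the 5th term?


aₙ = a₁·r^(n-1)
= 17×2^4
= 17×16
= 272

a_5 = 272


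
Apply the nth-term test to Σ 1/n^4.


lim(n→∞) 1/n^4 = 0
lim aₙ = 0 → nth-term test is INCONCLUSIVE
(Need other tests; this is actually a convergent p-series with p=4 > 1)

Inconclusive (lim aₙ = 0; need another test)


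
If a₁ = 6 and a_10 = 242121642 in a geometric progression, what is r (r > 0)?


r^(n-1) = aₙ/a₁
r^9 = 242121642/6 = 40353607
r = 40353607^(1/9)
= 7

r = 7


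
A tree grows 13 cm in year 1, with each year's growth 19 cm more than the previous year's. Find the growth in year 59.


aₙ = a₁ + (n-1)d
= 13 + (59-1)×19
= 13 + 1102
= 1115

a_59 = 1115


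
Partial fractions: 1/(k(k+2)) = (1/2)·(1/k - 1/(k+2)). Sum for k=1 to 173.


1/(k(k+2)) = (1/2)·(1/k - 1/(k+2)) (partial fractions)
Telescoping: Σ = (1/2)·(1 + 1/2 - 1/174 - 1/175) = 22663/30450

Sum = 22663/30450


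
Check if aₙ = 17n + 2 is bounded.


aₙ = 17n + 2 → as n→∞, aₙ→∞
No finite upper bound exists
The sequence is UNBOUNDED

Unbounded (aₙ → ∞ as n → ∞)


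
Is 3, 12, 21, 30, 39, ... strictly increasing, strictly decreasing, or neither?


Differences: 9, 9, 9, 9
All differences > 0 → strictly INCREASING

Monotonically increasing


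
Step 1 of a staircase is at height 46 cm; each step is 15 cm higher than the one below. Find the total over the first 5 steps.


aₙ = 46 + (5-1)×15 = 106
Sₙ = n(a₁+aₙ)/2 = 5×(46+106)/2
= 5×152/2 = 380

S_5 = 380


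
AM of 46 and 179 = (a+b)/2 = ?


AM = (46 + 179)/2 = 225/2 = 112.5

AM = 112.5


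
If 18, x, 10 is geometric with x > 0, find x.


GM = √(18×10) = √180 = 13.4164

GM = 13.4164


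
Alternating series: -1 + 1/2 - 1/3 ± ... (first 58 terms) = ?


S = -1 + 1/2 - 1/3 + 1/4 - 1/5 + 1/6 - 1/7 + 1/8 ± ...
= -0.6846
(Full series converges to -ln(2) ≈ -0.6931)

S_58 = -0.6846


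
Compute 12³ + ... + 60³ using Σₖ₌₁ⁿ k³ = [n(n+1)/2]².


Σₖ₌12^60 k³ = [60·61/2]² − [11·12/2]²
= 3348900 − 4356 = 3344544

Σk³ = 3344544


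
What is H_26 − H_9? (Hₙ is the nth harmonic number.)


Σₖ₌10^26 1/k = 1/10 + 1/11 + 1/12 + ... + 1/26
= 27452509171/26771144400
≈ 1.0255

Sum = 27452509171/26771144400 ≈ 1.0255


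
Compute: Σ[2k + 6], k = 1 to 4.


Σ(2k+6) = 2·Σk + 6·n
= 2·10 + 6·4
= 20 + 24 = 44

Σ = 44


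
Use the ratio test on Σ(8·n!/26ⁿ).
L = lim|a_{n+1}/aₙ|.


aₙ = 8·n!/26^n
a_{n+1}/aₙ = (n+1)!/26^(n+1) × 26^n/n!  (constant 8 cancels)
= (n+1)/26
L = lim(n→∞) (n+1)/26 = ∞
L > 1 → series DIVERGES

Diverges (ratio test: L = ∞ > 1)


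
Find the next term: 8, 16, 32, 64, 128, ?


Pattern: powers of 2: 2ⁿ
Terms: 8, 16, 32, 64, 128
Next term = 256

Next term = 256


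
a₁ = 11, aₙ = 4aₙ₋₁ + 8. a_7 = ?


Computing step by step:
a_1 = 11
a_2 = 52
a_3 = 216
a_4 = 872
a_5 = 3496
a_6 = 13992
a_7 = 55976


a_7 = 55976


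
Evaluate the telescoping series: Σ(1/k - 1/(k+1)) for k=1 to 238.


Telescoping: adjacent terms cancel.
= 1/1 - 1/239
= 1 - 1/239 = 238/239

Sum = 238/239


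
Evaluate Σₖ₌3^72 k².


Σₖ₌3^72 k² = Σₖ₌₁^72 k² − Σₖ₌₁^2 k²
= 72·73·145/6 − 2·3·5/6
= 127020 − 5 = 127015

Σk² = 127015


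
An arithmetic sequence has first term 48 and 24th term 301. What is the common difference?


d = (aₙ - a₁)/(n-1)
= (301 - 48)/(24-1)
= 253/23 = 11

d = 11


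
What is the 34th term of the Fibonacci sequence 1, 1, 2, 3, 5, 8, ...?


Fibonacci sequence: 1, 1, 2, 3, 5, 8, 13, 21, 34, 55, 89, ...
F(34) = 5702887

F(34) = 5702887


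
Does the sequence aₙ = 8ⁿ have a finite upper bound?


aₙ = 8ⁿ → as n→∞, aₙ→∞ (since base 8 > 1)
No finite upper bound exists
The sequence is UNBOUNDED

Unbounded (aₙ → ∞ as n → ∞)


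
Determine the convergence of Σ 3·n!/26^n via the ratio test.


aₙ = 3·n!/26^n
a_{n+1}/aₙ = (n+1)!/26^(n+1) × 26^n/n!  (constant 3 cancels)
= (n+1)/26
L = lim(n→∞) (n+1)/26 = ∞
L > 1 → series DIVERGES

Diverges (ratio test: L = ∞ > 1)


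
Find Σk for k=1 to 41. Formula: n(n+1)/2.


n(n+1)/2 = 41×42/2 = 1722/2 = 861

Σk = 861


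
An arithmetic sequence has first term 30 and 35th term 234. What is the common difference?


d = (aₙ - a₁)/(n-1)
= (234 - 30)/(35-1)
= 204/34 = 6

d = 6


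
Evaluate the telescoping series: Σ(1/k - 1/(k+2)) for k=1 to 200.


Telescoping with gap 2: two head and two tail terms survive.
= (1 + 1/2) - (1/201 + 1/202)
= 3/2 - 1/201 - 1/202 = 30250/20301

Sum = 30250/20301


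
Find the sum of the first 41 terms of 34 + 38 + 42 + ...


aₙ = 34 + (41-1)×4 = 194
Sₙ = n(a₁+aₙ)/2 = 41×(34+194)/2
= 41×228/2 = 4674

S_41 = 4674


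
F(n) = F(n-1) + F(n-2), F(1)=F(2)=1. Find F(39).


Fibonacci sequence: 1, 1, 2, 3, 5, 8, 13, 21, 34, 55, 89, ...
F(39) = 63245986

F(39) = 63245986


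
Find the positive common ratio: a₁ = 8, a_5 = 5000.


r^(n-1) = aₙ/a₁
r^4 = 5000/8 = 625
r = 625^(1/4)
= ±5; taking r > 0 gives r = 5

r = 5


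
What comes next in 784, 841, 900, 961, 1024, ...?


Pattern: perfect squares: n²
Terms: 784, 841, 900, 961, 1024
Next term = 1089

Next term = 1089


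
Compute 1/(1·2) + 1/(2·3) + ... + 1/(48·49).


1/(k(k+1)) = 1/k - 1/(k+1) (partial fractions)
Telescoping: Σ = 1 - 1/49 = 48/49

Sum = 48/49


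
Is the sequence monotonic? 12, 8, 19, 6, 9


Differences: -4, 11, -13, 3
Difference at position 2 is +11 (> 0) but position 1 is -4 (< 0) — sequence both rises and falls
→ NOT monotonic

Not monotonic


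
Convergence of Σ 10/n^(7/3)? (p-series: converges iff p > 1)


p-series test: Σ c/n^p converges if p > 1, diverges if p ≤ 1 (constant c > 0 doesn't affect convergence).
p = 7/3
7/3 > 1 → CONVERGES

Converges (p = 7/3 > 1)


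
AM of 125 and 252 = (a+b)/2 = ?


AM = (125 + 252)/2 = 377/2 = 188.5

AM = 188.5


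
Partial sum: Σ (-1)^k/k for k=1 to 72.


S = -1 + 1/2 - 1/3 + 1/4 - 1/5 + 1/6 - 1/7 + 1/8 ± ...
= -0.6863
(Full series converges to -ln(2) ≈ -0.6931)

S_72 = -0.6863


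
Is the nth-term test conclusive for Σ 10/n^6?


lim(n→∞) 10/n^6 = 0
lim aₙ = 0 → nth-term test is INCONCLUSIVE
(Need other tests; this is actually a convergent p-series with p=6 > 1)

Inconclusive (lim aₙ = 0; need another test)


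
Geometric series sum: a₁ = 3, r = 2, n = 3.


Sₙ = 3×(2^3 - 1)/(2 - 1)
= 3×(8 - 1)/1
= 3×7/1
= 21

S_3 = 21


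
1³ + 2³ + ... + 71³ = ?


n(n+1)/2 = 71×72/2 = 2556
Σk³ = 2556² = 6533136

Σk³ = 6533136


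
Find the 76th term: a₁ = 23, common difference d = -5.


aₙ = a₁ + (n-1)d
= 23 + (76-1)×-5
= 23 - 375
= -352

a_76 = -352


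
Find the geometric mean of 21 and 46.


GM = √(21×46) = √966 = 31.0805

GM = 31.0805


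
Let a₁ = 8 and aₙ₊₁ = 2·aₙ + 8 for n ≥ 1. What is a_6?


Computing step by step:
a_1 = 8
a_2 = 24
a_3 = 56
a_4 = 120
a_5 = 248
a_6 = 504


a_6 = 504


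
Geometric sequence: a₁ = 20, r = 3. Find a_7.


aₙ = a₁·r^(n-1)
= 20×3^6
= 20×729
= 14580

a_7 = 14580


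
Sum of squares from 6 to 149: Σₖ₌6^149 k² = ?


Σₖ₌6^149 k² = Σₖ₌₁^149 k² − Σₖ₌₁^5 k²
= 149·150·299/6 − 5·6·11/6
= 1113775 − 55 = 1113720

Σk² = 1113720


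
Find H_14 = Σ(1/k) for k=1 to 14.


H_14 = 1/1 + 1/2 + 1/3 + ... + 1/14
= 1171733/360360
≈ 3.2516

H_14 = 1171733/360360 ≈ 3.2516


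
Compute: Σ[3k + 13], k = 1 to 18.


Σ(3k+13) = 3·Σk + 13·n
= 3·171 + 13·18
= 513 + 234 = 747

Σ = 747


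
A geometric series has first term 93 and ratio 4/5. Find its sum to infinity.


S∞ = a₁/(1-r) = 93/(1 - 4/5)
= 93/(1/5)
= 465

S∞ = 465


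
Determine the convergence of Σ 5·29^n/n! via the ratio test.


aₙ = 5·29^n/n!
a_{n+1}/aₙ = 29^(n+1)/(n+1)! × n!/29^n  (constant 5 cancels)
= 29/(n+1)
L = lim(n→∞) 29/(n+1) = 0
L < 1 → series CONVERGES

Converges (ratio test: L = 0 < 1)


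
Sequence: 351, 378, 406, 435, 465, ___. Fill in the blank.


Pattern: triangular numbers: n(n+1)/2
Terms: 351, 378, 406, 435, 465
Next term = 496

Next term = 496


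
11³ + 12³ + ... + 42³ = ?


Σₖ₌11^42 k³ = [42·43/2]² − [10·11/2]²
= 815409 − 3025 = 812384

Σk³ = 812384


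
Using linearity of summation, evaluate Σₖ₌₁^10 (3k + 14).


Σ(3k+14) = 3·Σk + 14·n
= 3·55 + 14·10
= 165 + 140 = 305

Σ = 305


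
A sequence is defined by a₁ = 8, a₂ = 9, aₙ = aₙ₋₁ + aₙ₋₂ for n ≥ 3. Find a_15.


Computing iteratively: 8, 9, 17, 26, 43, 69, 112, 181, 293, 474, 767, 1241, ...
a_15 = 5257

a_15 = 5257


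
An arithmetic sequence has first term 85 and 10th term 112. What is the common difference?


d = (aₙ - a₁)/(n-1)
= (112 - 85)/(10-1)
= 27/9 = 3

d = 3


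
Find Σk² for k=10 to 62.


Σₖ₌10^62 k² = Σₖ₌₁^62 k² − Σₖ₌₁^9 k²
= 62·63·125/6 − 9·10·19/6
= 81375 − 285 = 81090

Σk² = 81090


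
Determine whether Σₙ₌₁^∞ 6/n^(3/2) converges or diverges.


p-series test: Σ c/n^p converges if p > 1, diverges if p ≤ 1 (constant c > 0 doesn't affect convergence).
p = 3/2
3/2 > 1 → CONVERGES

Converges (p = 3/2 > 1)


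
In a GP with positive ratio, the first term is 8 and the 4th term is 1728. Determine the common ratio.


r^(n-1) = aₙ/a₁
r^3 = 1728/8 = 216
r = 216^(1/3)
= 6

r = 6


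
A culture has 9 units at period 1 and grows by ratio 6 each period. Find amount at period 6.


aₙ = a₁·r^(n-1)
= 9×6^5
= 9×7776
= 69984

a_6 = 69984


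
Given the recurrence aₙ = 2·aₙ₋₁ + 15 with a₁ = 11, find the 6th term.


Computing step by step:
a_1 = 11
a_2 = 37
a_3 = 89
a_4 = 193
a_5 = 401
a_6 = 817


a_6 = 817


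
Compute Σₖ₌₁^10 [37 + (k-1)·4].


aₙ = 37 + (10-1)×4 = 73
Sₙ = n(a₁+aₙ)/2 = 10×(37+73)/2
= 10×110/2 = 550

S_10 = 550


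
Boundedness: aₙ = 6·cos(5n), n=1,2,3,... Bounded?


For all n, -1 ≤ cos(5n) ≤ 1, so -6 ≤ 6·cos(5n) ≤ 6
Lower bound: -6, Upper bound: 6
The sequence IS bounded

Bounded (-6 ≤ aₙ ≤ 6)


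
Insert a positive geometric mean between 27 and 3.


GM = √(27×3) = √81 = 9

GM = 9


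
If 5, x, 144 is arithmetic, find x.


AM = (5 + 144)/2 = 149/2 = 74.5

AM = 74.5


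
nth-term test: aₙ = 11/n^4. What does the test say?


lim(n→∞) 11/n^4 = 0
lim aₙ = 0 → nth-term test is INCONCLUSIVE
(Need other tests; this is actually a convergent p-series with p=4 > 1)

Inconclusive (lim aₙ = 0; need another test)


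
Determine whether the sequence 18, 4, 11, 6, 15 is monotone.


Differences: -14, 7, -5, 9
Difference at position 2 is +7 (> 0) but position 1 is -14 (< 0) — sequence both rises and falls
→ NOT monotonic

Not monotonic


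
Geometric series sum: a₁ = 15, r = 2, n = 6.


Sₙ = 15×(2^6 - 1)/(2 - 1)
= 15×(64 - 1)/1
= 15×63/1
= 945

S_6 = 945


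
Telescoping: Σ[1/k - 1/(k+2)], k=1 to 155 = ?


Telescoping with gap 2: two head and two tail terms survive.
= (1 + 1/2) - (1/156 + 1/157)
= 3/2 - 1/156 - 1/157 = 36425/24492

Sum = 36425/24492


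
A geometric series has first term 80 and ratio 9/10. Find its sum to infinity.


S∞ = a₁/(1-r) = 80/(1 - 9/10)
= 80/(1/10)
= 800

S∞ = 800


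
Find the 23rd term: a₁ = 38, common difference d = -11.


aₙ = a₁ + (n-1)d
= 38 + (23-1)×-11
= 38 - 242
= -204

a_23 = -204


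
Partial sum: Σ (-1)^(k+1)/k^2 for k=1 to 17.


S = 1 - 1/4 + 1/9 - 1/16 + 1/25 - 1/36 + 1/49 - 1/64 ± ...
= 0.8241
(Full series converges to +π²/12 ≈ +0.8225)

S_17 = 0.8241


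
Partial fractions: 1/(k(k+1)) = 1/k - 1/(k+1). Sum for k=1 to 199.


1/(k(k+1)) = 1/k - 1/(k+1) (partial fractions)
Telescoping: Σ = 1 - 1/200 = 199/200

Sum = 199/200


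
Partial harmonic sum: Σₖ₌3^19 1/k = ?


Σₖ₌3^19 1/k = 1/3 + 1/4 + 1/5 + ... + 1/19
= 158899519/77597520
≈ 2.0477

Sum = 158899519/77597520 ≈ 2.0477


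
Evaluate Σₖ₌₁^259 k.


n(n+1)/2 = 259×260/2 = 67340/2 = 33670

Σk = 33670


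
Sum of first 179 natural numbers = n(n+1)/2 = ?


n(n+1)/2 = 179×180/2 = 32220/2 = 16110

Σk = 16110


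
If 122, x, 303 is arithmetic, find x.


AM = (122 + 303)/2 = 425/2 = 212.5

AM = 212.5


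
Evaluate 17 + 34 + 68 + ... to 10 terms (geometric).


Sₙ = 17×(2^10 - 1)/(2 - 1)
= 17×(1024 - 1)/1
= 17×1023/1
= 17391

S_10 = 17391


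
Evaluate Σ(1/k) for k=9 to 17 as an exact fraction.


Σₖ₌9^17 1/k = 1/9 + 1/10 + 1/11 + 1/12 + 1/13 + 1/14 + 1/15 + 1/16 + 1/17
= 1768477/2450448
≈ 0.7217

Sum = 1768477/2450448 ≈ 0.7217


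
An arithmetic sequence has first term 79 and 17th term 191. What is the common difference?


d = (aₙ - a₁)/(n-1)
= (191 - 79)/(17-1)
= 112/16 = 7

d = 7


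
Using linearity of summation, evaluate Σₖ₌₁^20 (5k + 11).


Σ(5k+11) = 5·Σk + 11·n
= 5·210 + 11·20
= 1050 + 220 = 1270

Σ = 1270


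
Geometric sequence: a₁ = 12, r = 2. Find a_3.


aₙ = a₁·r^(n-1)
= 12×2^2
= 12×4
= 48

a_3 = 48


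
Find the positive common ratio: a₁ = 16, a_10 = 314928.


r^(n-1) = aₙ/a₁
r^9 = 314928/16 = 19683
r = 19683^(1/9)
= 3

r = 3


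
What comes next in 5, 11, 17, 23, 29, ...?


Pattern: arithmetic (d=6)
Terms: 5, 11, 17, 23, 29
Next term = 35

Next term = 35


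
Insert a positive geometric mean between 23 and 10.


GM = √(23×10) = √230 = 15.1658

GM = 15.1658


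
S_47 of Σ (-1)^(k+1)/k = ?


S = 1 - 1/2 + 1/3 - 1/4 + 1/5 - 1/6 + 1/7 - 1/8 ± ...
= 0.7037
(Full series converges to +ln(2) ≈ +0.6931)

S_47 = 0.7037


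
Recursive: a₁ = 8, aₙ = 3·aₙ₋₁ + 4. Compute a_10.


Computing step by step:
a_1 = 8
a_2 = 28
a_3 = 88
a_4 = 268
a_5 = 808
a_6 = 2428
a_7 = 7288
a_8 = 21868
a_9 = 65608
a_10 = 196828


a_10 = 196828


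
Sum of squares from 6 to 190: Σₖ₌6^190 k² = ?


Σₖ₌6^190 k² = Σₖ₌₁^190 k² − Σₖ₌₁^5 k²
= 190·191·381/6 − 5·6·11/6
= 2304415 − 55 = 2304360

Σk² = 2304360


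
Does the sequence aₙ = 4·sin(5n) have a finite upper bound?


For all n, -1 ≤ sin(5n) ≤ 1, so -4 ≤ 4·sin(5n) ≤ 4
Lower bound: -4, Upper bound: 4
The sequence IS bounded

Bounded (-4 ≤ aₙ ≤ 4)


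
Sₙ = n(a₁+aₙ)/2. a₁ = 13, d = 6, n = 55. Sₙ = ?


aₙ = 13 + (55-1)×6 = 337
Sₙ = n(a₁+aₙ)/2 = 55×(13+337)/2
= 55×350/2 = 9625

S_55 = 9625


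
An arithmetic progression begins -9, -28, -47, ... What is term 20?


aₙ = a₁ + (n-1)d
= -9 + (20-1)×-19
= -9 - 361
= -370

a_20 = -370


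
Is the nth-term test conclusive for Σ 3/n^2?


lim(n→∞) 3/n^2 = 0
lim aₙ = 0 → nth-term test is INCONCLUSIVE
(Need other tests; this is actually a convergent p-series with p=2 > 1)

Inconclusive (lim aₙ = 0; need another test)


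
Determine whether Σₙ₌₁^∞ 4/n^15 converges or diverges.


p-series test: Σ c/n^p converges if p > 1, diverges if p ≤ 1 (constant c > 0 doesn't affect convergence).
p = 15
15 > 1 → CONVERGES

Converges (p = 15 > 1)


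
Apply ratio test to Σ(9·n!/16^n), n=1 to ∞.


aₙ = 9·n!/16^n
a_{n+1}/aₙ = (n+1)!/16^(n+1) × 16^n/n!  (constant 9 cancels)
= (n+1)/16
L = lim(n→∞) (n+1)/16 = ∞
L > 1 → series DIVERGES

Diverges (ratio test: L = ∞ > 1)


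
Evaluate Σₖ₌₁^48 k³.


n(n+1)/2 = 48×49/2 = 1176
Σk³ = 1176² = 1382976

Σk³ = 1382976


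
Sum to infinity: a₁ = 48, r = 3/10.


S∞ = a₁/(1-r) = 48/(1 - 3/10)
= 48/(7/10)
= 480/7

S∞ = 480/7


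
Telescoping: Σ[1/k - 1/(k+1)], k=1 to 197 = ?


Telescoping: adjacent terms cancel.
= 1/1 - 1/198
= 1 - 1/198 = 197/198

Sum = 197/198


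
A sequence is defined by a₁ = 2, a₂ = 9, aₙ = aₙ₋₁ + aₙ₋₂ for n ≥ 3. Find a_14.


Computing iteratively: 2, 9, 11, 20, 31, 51, 82, 133, 215, 348, 563, 911, ...
a_14 = 2385

a_14 = 2385


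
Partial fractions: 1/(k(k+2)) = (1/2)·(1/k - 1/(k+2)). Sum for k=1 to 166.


1/(k(k+2)) = (1/2)·(1/k - 1/(k+2)) (partial fractions)
Telescoping: Σ = (1/2)·(1 + 1/2 - 1/167 - 1/168) = 41749/56112

Sum = 41749/56112


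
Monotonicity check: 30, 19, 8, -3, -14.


Differences: -11, -11, -11, -11
All differences < 0 → strictly DECREASING

Monotonically decreasing


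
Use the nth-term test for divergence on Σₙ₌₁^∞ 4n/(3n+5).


lim(n→∞) 4n/(3n+5) = 4/3 = 4/3  (divide numerator and denominator by n)
lim aₙ = 4/3 ≠ 0 → series DIVERGES

Diverges (lim aₙ = 4/3 ≠ 0)


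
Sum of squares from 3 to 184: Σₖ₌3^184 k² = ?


Σₖ₌3^184 k² = Σₖ₌₁^184 k² − Σₖ₌₁^2 k²
= 184·185·369/6 − 2·3·5/6
= 2093460 − 5 = 2093455

Σk² = 2093455


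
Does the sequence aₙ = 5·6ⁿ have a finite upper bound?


aₙ = 5·6ⁿ → as n→∞, aₙ→∞ (since base 6 > 1)
No finite upper bound exists
The sequence is UNBOUNDED

Unbounded (aₙ → ∞ as n → ∞)


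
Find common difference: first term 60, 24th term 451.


d = (aₙ - a₁)/(n-1)
= (451 - 60)/(24-1)
= 391/23 = 17

d = 17


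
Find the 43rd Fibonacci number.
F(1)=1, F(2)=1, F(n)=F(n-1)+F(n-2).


Fibonacci sequence: 1, 1, 2, 3, 5, 8, 13, 21, 34, 55, 89, ...
F(43) = 433494437

F(43) = 433494437


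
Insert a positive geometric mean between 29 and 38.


GM = √(29×38) = √1102 = 33.1964

GM = 33.1964


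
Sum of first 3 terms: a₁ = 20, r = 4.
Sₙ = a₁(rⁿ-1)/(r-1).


Sₙ = 20×(4^3 - 1)/(4 - 1)
= 20×(64 - 1)/3
= 20×63/3
= 420

S_3 = 420


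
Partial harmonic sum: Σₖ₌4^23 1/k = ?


Σₖ₌4^23 1/k = 1/4 + 1/5 + 1/6 + ... + 1/23
= 678544345/356948592
≈ 1.901

Sum = 678544345/356948592 ≈ 1.901


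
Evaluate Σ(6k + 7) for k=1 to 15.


Σ(6k+7) = 6·Σk + 7·n
= 6·120 + 7·15
= 720 + 105 = 825

Σ = 825


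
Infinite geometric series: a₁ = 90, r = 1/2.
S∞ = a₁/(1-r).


S∞ = a₁/(1-r) = 90/(1 - 1/2)
= 90/(1/2)
= 180

S∞ = 180


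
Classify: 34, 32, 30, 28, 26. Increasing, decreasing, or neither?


Differences: -2, -2, -2, -2
All differences < 0 → strictly DECREASING

Monotonically decreasing


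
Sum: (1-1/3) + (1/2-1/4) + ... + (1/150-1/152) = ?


Telescoping with gap 2: two head and two tail terms survive.
= (1 + 1/2) - (1/151 + 1/152)
= 3/2 - 1/151 - 1/152 = 34125/22952

Sum = 34125/22952


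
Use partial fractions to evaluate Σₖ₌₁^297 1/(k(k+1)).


1/(k(k+1)) = 1/k - 1/(k+1) (partial fractions)
Telescoping: Σ = 1 - 1/298 = 297/298

Sum = 297/298


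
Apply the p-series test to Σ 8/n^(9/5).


p-series test: Σ c/n^p converges if p > 1, diverges if p ≤ 1 (constant c > 0 doesn't affect convergence).
p = 9/5
9/5 > 1 → CONVERGES

Converges (p = 9/5 > 1)


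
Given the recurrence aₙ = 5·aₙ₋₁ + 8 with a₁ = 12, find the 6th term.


Computing step by step:
a_1 = 12
a_2 = 68
a_3 = 348
a_4 = 1748
a_5 = 8748
a_6 = 43748


a_6 = 43748


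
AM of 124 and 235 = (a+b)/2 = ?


AM = (124 + 235)/2 = 359/2 = 179.5

AM = 179.5


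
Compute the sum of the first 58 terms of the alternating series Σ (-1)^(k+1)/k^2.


S = 1 - 1/4 + 1/9 - 1/16 + 1/25 - 1/36 + 1/49 - 1/64 ± ...
= 0.8223
(Full series converges to +π²/12 ≈ +0.8225)

S_58 = 0.8223


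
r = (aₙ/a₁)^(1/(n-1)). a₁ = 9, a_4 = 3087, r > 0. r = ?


r^(n-1) = aₙ/a₁
r^3 = 3087/9 = 343
r = 343^(1/3)
= 7

r = 7


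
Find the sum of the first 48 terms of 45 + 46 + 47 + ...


aₙ = 45 + (48-1)×1 = 92
Sₙ = n(a₁+aₙ)/2 = 48×(45+92)/2
= 48×137/2 = 3288

S_48 = 3288


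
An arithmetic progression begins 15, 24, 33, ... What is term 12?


aₙ = a₁ + (n-1)d
= 15 + (12-1)×9
= 15 + 99
= 114

a_12 = 114


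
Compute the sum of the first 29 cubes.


n(n+1)/2 = 29×30/2 = 435
Σk³ = 435² = 189225

Σk³ = 189225


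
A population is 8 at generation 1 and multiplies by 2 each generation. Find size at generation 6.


aₙ = a₁·r^(n-1)
= 8×2^5
= 8×32
= 256

a_6 = 256


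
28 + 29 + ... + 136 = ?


Σₖ₌28^136 k = Σₖ₌₁^136 k − Σₖ₌₁^27 k
= 136·137/2 − 27·28/2
= 9316 − 378 = 8938

Σk = 8938


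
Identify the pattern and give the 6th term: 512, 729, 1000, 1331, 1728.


Pattern: perfect cubes: n³
Terms: 512, 729, 1000, 1331, 1728
Next term = 2197

Next term = 2197


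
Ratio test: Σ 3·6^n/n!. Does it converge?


aₙ = 3·6^n/n!
a_{n+1}/aₙ = 6^(n+1)/(n+1)! × n!/6^n  (constant 3 cancels)
= 6/(n+1)
L = lim(n→∞) 6/(n+1) = 0
L < 1 → series CONVERGES

Converges (ratio test: L = 0 < 1)


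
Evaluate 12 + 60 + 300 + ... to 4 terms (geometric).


Sₙ = 12×(5^4 - 1)/(5 - 1)
= 12×(625 - 1)/4
= 12×624/4
= 1872

S_4 = 1872


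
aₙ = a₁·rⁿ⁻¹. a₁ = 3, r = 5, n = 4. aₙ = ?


aₙ = a₁·r^(n-1)
= 3×5^3
= 3×125
= 375

a_4 = 375


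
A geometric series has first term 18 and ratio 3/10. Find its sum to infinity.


S∞ = a₁/(1-r) = 18/(1 - 3/10)
= 18/(7/10)
= 180/7

S∞ = 180/7


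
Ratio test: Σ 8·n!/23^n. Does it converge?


aₙ = 8·n!/23^n
a_{n+1}/aₙ = (n+1)!/23^(n+1) × 23^n/n!  (constant 8 cancels)
= (n+1)/23
L = lim(n→∞) (n+1)/23 = ∞
L > 1 → series DIVERGES

Diverges (ratio test: L = ∞ > 1)


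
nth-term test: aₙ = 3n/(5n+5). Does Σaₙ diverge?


lim(n→∞) 3n/(5n+5) = 3/5 = 3/5  (divide numerator and denominator by n)
lim aₙ = 3/5 ≠ 0 → series DIVERGES

Diverges (lim aₙ = 3/5 ≠ 0)


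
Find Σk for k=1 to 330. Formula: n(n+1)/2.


n(n+1)/2 = 330×331/2 = 109230/2 = 54615

Σk = 54615


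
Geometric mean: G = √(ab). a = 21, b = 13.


GM = √(21×13) = √273 = 16.5227

GM = 16.5227


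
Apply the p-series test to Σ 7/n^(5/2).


p-series test: Σ c/n^p converges if p > 1, diverges if p ≤ 1 (constant c > 0 doesn't affect convergence).
p = 5/2
5/2 > 1 → CONVERGES

Converges (p = 5/2 > 1)


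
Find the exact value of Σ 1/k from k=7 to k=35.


Σₖ₌7^35 1/k = 1/7 + 1/8 + 1/9 + ... + 1/35
= 22274660489989/13127595717600
≈ 1.6968

Sum = 22274660489989/13127595717600 ≈ 1.6968


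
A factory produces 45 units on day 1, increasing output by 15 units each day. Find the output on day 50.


aₙ = a₁ + (n-1)d
= 45 + (50-1)×15
= 45 + 735
= 780

a_50 = 780


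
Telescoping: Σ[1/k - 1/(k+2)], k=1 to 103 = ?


Telescoping with gap 2: two head and two tail terms survive.
= (1 + 1/2) - (1/104 + 1/105)
= 3/2 - 1/104 - 1/105 = 16171/10920

Sum = 16171/10920


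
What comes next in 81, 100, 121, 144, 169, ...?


Pattern: perfect squares: n²
Terms: 81, 100, 121, 144, 169
Next term = 196

Next term = 196


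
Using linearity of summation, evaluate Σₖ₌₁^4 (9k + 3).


Σ(9k+3) = 9·Σk + 3·n
= 9·10 + 3·4
= 90 + 12 = 102

Σ = 102


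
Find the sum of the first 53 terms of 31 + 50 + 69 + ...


aₙ = 31 + (53-1)×19 = 1019
Sₙ = n(a₁+aₙ)/2 = 53×(31+1019)/2
= 53×1050/2 = 27825

S_53 = 27825


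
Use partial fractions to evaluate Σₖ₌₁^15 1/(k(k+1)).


1/(k(k+1)) = 1/k - 1/(k+1) (partial fractions)
Telescoping: Σ = 1 - 1/16 = 15/16

Sum = 15/16


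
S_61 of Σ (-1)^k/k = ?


S = -1 + 1/2 - 1/3 + 1/4 - 1/5 + 1/6 - 1/7 + 1/8 ± ...
= -0.7013
(Full series converges to -ln(2) ≈ -0.6931)

S_61 = -0.7013
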